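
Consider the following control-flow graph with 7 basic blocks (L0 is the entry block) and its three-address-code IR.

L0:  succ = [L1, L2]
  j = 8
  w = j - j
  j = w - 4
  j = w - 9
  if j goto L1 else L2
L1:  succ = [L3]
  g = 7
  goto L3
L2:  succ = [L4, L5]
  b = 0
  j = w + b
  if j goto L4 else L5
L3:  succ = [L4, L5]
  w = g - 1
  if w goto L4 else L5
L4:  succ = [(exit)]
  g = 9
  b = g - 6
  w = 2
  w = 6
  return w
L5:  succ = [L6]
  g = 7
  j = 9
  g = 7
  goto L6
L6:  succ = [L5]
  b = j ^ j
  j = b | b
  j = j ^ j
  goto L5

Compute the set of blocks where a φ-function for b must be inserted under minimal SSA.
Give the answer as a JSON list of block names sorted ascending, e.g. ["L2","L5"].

idom tree: L1←L0 L2←L0 L3←L1 L4←L0 L5←L0 L6←L5
Dom at joins:
  L4: preds {L2,L3}: {L0,L2} ∩ {L0,L1,L3} = {L0}; idom=L0
  L5: preds {L2,L3,L6}: {L0,L2} ∩ {L0,L1,L3} ∩ {L0,L5,L6} = {L0}; idom=L0

Frontier:
  join L4 pred L2: L2 stop@L0
  join L4 pred L3: L3→L1 stop@L0
  join L5 pred L2: L2 stop@L0
  join L5 pred L3: L3→L1 stop@L0
  join L5 pred L6: L6→L5 stop@L0
  DF(L0)=∅
  DF(L1)={L4,L5}
  DF(L2)={L4,L5}
  DF(L3)={L4,L5}
  DF(L4)=∅
  DF(L5)={L5}
  DF(L6)={L5}

φ for b: defs {L2,L4,L6}
  DF⁺ = {L4,L5}

Answer: ["L4", "L5"]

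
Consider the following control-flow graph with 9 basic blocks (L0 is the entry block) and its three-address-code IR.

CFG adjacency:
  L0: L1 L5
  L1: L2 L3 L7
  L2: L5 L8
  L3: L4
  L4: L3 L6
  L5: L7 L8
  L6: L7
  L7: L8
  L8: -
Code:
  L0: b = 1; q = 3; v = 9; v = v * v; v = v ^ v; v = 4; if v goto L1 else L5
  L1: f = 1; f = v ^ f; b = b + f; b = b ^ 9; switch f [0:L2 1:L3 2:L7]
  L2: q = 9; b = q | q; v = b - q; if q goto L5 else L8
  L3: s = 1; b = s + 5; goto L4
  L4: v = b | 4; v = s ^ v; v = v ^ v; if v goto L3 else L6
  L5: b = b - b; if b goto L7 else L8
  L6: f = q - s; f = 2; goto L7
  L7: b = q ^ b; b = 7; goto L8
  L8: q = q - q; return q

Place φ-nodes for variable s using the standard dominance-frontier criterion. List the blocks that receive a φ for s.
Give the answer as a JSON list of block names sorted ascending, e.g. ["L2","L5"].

idom tree: L1←L0 L2←L1 L3←L1 L4←L3 L5←L0 L6←L4 L7←L0 L8←L0
Dom at joins:
  L3: preds {L1,L4}: {L0,L1} ∩ {L0,L1,L3,L4} = {L0,L1}; idom=L1
  L5: preds {L0,L2}: {L0} ∩ {L0,L1,L2} = {L0}; idom=L0
  L7: preds {L1,L5,L6}: {L0,L1} ∩ {L0,L5} ∩ {L0,L1,L3,L4,L6} = {L0}; idom=L0
  L8: preds {L2,L5,L7}: {L0,L1,L2} ∩ {L0,L5} ∩ {L0,L7} = {L0}; idom=L0

Frontier:
  join L3 pred L1: · stop@L1
  join L3 pred L4: L4→L3 stop@L1
  join L5 pred L0: · stop@L0
  join L5 pred L2: L2→L1 stop@L0
  join L7 pred L1: L1 stop@L0
  join L7 pred L5: L5 stop@L0
  join L7 pred L6: L6→L4→L3→L1 stop@L0
  join L8 pred L2: L2→L1 stop@L0
  join L8 pred L5: L5 stop@L0
  join L8 pred L7: L7 stop@L0
  L0 → ∅
  L1 → {L5,L7,L8}
  L2 → {L5,L8}
  L3 → {L3,L7}
  L4 → {L3,L7}
  L5 → {L7,L8}
  L6 → {L7}
  L7 → {L8}
  L8 → ∅

φ for s: defs {L3}
  DF⁺ = {L3,L7,L8}

Answer: ["L3", "L7", "L8"]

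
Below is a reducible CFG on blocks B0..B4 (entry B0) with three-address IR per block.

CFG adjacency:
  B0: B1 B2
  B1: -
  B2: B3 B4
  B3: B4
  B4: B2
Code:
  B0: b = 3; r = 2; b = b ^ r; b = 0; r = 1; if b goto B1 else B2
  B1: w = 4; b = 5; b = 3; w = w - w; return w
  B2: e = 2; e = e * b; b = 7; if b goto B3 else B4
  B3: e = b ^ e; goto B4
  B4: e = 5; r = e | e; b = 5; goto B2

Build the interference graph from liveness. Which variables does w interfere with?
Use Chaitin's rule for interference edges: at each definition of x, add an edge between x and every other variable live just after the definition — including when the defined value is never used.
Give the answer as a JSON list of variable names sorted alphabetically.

Block summaries:
  B0: {b,r} / ∅
  B1: {b,w} / ∅
  B2: {b,e} / {b}
  B3: {e} / {b,e}
  B4: {b,e,r} / ∅

Live sets:
  B0: in=∅ out={b}
  B1: in=∅ out=∅
  B2: in={b} out={b,e}
  B3: in={b,e} out=∅
  B4: in=∅ out={b}

Interfere edges:
  b↔{e,r,w}
  e↔{b}
  r↔{b}
  w↔{b}

N(w) = ["b"]

Answer: ["b"]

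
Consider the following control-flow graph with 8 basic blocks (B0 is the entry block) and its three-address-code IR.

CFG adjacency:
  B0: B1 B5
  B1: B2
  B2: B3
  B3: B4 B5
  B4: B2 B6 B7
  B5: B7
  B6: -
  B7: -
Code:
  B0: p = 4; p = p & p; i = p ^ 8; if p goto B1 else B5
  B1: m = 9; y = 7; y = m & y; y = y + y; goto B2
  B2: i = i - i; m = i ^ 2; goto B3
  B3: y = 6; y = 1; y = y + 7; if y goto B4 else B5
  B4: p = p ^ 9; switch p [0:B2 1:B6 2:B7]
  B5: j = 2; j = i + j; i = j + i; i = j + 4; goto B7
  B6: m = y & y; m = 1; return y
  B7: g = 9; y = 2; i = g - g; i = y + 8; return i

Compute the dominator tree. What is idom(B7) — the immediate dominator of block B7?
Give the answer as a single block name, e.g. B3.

idom tree: B1←B0 B2←B1 B3←B2 B4←B3 B5←B0 B6←B4 B7←B0
Dom∩ at merges:
  B2: preds {B1,B4}: {B0,B1} ∩ {B0,B1,B2,B3,B4} = {B0,B1}; idom=B1
  B5: preds {B0,B3}: {B0} ∩ {B0,B1,B2,B3} = {B0}; idom=B0
  B7: preds {B4,B5}: {B0,B1,B2,B3,B4} ∩ {B0,B5} = {B0}; idom=B0

idom(B7) = B0

Answer: B0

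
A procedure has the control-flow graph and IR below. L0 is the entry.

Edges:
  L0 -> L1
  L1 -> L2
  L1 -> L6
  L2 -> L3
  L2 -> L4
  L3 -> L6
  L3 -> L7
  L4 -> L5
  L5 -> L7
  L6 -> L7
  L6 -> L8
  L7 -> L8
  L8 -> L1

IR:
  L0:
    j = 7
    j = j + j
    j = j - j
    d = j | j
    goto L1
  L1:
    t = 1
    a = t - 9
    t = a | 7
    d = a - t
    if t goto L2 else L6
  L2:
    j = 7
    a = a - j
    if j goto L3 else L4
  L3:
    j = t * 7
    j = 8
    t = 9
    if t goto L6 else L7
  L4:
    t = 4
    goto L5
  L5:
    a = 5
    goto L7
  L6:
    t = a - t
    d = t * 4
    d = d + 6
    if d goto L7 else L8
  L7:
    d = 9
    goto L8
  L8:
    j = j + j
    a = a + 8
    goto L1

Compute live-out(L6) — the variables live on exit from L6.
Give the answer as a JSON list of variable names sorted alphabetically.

def/use:
  L0 def {d,j} use ∅
  L1 def {a,d,t} use ∅
  L2 def {a,j} use {a}
  L3 def {j,t} use {t}
  L4 def {t} use ∅
  L5 def {a} use ∅
  L6 def {d,t} use {a,t}
  L7 def {d} use ∅
  L8 def {a,j} use {a,j}

Backward fixpoint:
  L0 li=∅ lo={j}
  L1 li={j} lo={a,j,t}
  L2 li={a,t} lo={a,j,t}
  L3 li={a,t} lo={a,j,t}
  L4 li={j} lo={j}
  L5 li={j} lo={a,j}
  L6 li={a,j,t} lo={a,j}
  L7 li={a,j} lo={a,j}
  L8 li={a,j} lo={j}

live-out(L6) = ["a", "j"]

Answer: ["a", "j"]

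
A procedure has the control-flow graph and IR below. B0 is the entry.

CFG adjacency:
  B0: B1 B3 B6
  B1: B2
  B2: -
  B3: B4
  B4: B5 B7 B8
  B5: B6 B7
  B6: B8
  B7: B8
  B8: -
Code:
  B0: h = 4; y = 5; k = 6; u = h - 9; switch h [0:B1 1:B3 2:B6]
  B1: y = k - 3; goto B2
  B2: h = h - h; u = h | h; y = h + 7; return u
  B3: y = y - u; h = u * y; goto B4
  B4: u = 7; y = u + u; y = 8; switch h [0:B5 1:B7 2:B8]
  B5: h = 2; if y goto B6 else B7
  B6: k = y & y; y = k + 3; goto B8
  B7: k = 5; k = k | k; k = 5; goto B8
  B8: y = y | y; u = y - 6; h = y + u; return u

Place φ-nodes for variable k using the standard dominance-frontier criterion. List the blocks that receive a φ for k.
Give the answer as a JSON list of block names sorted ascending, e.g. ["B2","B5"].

Answer: ["B8"]

Derivation:
idom tree: B1←B0 B2←B1 B3←B0 B4←B3 B5←B4 B6←B0 B7←B4 B8←B0
Join-block Dom:
  B6: preds {B0,B5}: {B0} ∩ {B0,B3,B4,B5} = {B0}; idom=B0
  B7: preds {B4,B5}: {B0,B3,B4} ∩ {B0,B3,B4,B5} = {B0,B3,B4}; idom=B4
  B8: preds {B4,B6,B7}: {B0,B3,B4} ∩ {B0,B6} ∩ {B0,B3,B4,B7} = {B0}; idom=B0

Frontier:
  join B6 pred B0: · stop@B0
  join B6 pred B5: B5→B4→B3 stop@B0
  join B7 pred B4: · stop@B4
  join B7 pred B5: B5 stop@B4
  join B8 pred B4: B4→B3 stop@B0
  join B8 pred B6: B6 stop@B0
  join B8 pred B7: B7→B4→B3 stop@B0
  B0: DF=∅
  B1: DF=∅
  B2: DF=∅
  B3: DF={B6,B8}
  B4: DF={B6,B8}
  B5: DF={B6,B7}
  B6: DF={B8}
  B7: DF={B8}
  B8: DF=∅

φ for k: defs {B0,B6,B7}
  DF⁺ = {B8}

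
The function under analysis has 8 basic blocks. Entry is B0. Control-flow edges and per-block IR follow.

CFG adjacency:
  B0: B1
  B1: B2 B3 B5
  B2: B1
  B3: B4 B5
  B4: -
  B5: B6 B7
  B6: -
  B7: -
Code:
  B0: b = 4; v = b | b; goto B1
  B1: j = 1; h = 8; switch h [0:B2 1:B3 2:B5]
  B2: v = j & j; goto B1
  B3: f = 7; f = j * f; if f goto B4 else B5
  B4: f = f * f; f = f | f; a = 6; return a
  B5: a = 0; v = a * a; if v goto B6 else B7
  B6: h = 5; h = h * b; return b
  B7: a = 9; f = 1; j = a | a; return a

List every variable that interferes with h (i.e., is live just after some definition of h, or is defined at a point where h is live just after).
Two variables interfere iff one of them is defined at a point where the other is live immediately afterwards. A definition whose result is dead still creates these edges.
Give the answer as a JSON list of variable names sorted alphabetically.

def/use:
  B0 def {b,v} use ∅
  B1 def {h,j} use ∅
  B2 def {v} use {j}
  B3 def {f} use {j}
  B4 def {a,f} use {f}
  B5 def {a,v} use ∅
  B6 def {h} use {b}
  B7 def {a,f,j} use ∅

Backward fixpoint:
  live B0: ∅→{b}
  live B1: {b}→{b,j}
  live B2: {b,j}→{b}
  live B3: {b,j}→{b,f}
  live B4: {f}→∅
  live B5: {b}→{b}
  live B6: {b}→∅
  live B7: ∅→∅

Interfere edges:
  a↔{b,f,j}
  b↔{a,f,h,j,v}
  f↔{a,b,j}
  h↔{b,j}
  j↔{a,b,f,h}
  v↔{b}

N(h) = ["b", "j"]

Answer: ["b", "j"]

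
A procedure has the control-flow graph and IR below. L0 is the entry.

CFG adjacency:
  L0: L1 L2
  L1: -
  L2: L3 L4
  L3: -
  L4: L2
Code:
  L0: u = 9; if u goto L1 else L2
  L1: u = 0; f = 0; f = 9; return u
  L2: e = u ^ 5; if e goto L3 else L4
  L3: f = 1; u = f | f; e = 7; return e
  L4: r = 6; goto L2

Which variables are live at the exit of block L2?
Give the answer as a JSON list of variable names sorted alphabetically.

Answer: ["u"]

Derivation:
Per-block:
  L0 def {u} use ∅
  L1 def {f,u} use ∅
  L2 def {e} use {u}
  L3 def {e,f,u} use ∅
  L4 def {r} use ∅

Live sets:
  L0: in=∅ out={u}
  L1: in=∅ out=∅
  L2: in={u} out={u}
  L3: in=∅ out=∅
  L4: in={u} out={u}

live-out(L2) = ["u"]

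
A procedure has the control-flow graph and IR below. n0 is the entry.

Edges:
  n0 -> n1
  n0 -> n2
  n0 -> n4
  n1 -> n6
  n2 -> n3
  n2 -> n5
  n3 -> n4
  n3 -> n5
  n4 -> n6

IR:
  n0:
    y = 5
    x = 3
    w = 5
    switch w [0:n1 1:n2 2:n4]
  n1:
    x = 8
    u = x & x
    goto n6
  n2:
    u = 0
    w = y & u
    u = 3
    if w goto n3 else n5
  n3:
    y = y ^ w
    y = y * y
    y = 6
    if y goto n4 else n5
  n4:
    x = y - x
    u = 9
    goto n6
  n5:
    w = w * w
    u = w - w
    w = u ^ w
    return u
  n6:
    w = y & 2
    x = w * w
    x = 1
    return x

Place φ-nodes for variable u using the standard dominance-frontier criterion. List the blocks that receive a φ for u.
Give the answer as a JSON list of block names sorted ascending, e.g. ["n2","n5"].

idom tree: n1←n0 n2←n0 n3←n2 n4←n0 n5←n2 n6←n0
Dom at joins:
  n4: preds {n0,n3}: {n0} ∩ {n0,n2,n3} = {n0}; idom=n0
  n5: preds {n2,n3}: {n0,n2} ∩ {n0,n2,n3} = {n0,n2}; idom=n2
  n6: preds {n1,n4}: {n0,n1} ∩ {n0,n4} = {n0}; idom=n0

DF walk-up:
  join n4 pred n0: · stop@n0
  join n4 pred n3: n3→n2 stop@n0
  join n5 pred n2: · stop@n2
  join n5 pred n3: n3 stop@n2
  join n6 pred n1: n1 stop@n0
  join n6 pred n4: n4 stop@n0
  n0: DF=∅
  n1: DF={n6}
  n2: DF={n4}
  n3: DF={n4,n5}
  n4: DF={n6}
  n5: DF=∅
  n6: DF=∅

φ for u: defs {n1,n2,n4,n5}
  DF⁺ = {n4,n6}

Answer: ["n4", "n6"]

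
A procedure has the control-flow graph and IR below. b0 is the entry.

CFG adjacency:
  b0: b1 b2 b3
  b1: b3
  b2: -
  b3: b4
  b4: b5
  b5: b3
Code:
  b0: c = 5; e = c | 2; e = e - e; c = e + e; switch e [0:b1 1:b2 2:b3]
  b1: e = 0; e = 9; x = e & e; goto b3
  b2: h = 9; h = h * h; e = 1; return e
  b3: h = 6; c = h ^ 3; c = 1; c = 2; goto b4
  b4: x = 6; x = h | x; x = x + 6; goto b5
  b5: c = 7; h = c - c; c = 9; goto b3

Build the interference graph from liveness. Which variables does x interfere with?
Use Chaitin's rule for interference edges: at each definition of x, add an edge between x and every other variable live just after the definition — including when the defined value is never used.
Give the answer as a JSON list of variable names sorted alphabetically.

Answer: ["h"]

Working:
Per-block:
  b0 def {c,e} use ∅
  b1 def {e,x} use ∅
  b2 def {e,h} use ∅
  b3 def {c,h} use ∅
  b4 def {x} use {h}
  b5 def {c,h} use ∅

Backward fixpoint:
  b0 li=∅ lo=∅
  b1 li=∅ lo=∅
  b2 li=∅ lo=∅
  b3 li=∅ lo={h}
  b4 li={h} lo=∅
  b5 li=∅ lo=∅

Conflict graph:
  c — {e,h}
  e — {c}
  h — {c,x}
  x — {h}

N(x) = ["h"]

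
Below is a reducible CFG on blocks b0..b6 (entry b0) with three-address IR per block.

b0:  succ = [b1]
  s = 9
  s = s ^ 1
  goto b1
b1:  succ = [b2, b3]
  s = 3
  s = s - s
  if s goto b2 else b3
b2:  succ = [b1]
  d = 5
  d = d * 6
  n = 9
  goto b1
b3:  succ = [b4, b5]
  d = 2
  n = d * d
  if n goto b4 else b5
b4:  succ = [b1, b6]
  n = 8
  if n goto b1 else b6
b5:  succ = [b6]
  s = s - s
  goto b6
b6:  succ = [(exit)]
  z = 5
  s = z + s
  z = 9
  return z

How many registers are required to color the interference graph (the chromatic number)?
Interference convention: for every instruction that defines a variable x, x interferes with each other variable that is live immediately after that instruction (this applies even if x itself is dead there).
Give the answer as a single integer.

Answer: 2

Working:
def/use:
  b0: def={s} ue=∅
  b1: def={s} ue=∅
  b2: def={d,n} ue=∅
  b3: def={d,n} ue=∅
  b4: def={n} ue=∅
  b5: def={s} ue={s}
  b6: def={s,z} ue={s}

Backward fixpoint:
  b0: in=∅ out=∅
  b1: in=∅ out={s}
  b2: in=∅ out=∅
  b3: in={s} out={s}
  b4: in={s} out={s}
  b5: in={s} out={s}
  b6: in={s} out=∅

Interfere edges:
  d: {s}
  n: {s}
  s: {d,n,z}
  z: {s}

Colouring:
  {d,s} pairwise interfere (2-clique) ⇒ χ ≥ 2
  2-colouring: R0={s}  R1={d,n,z}
  χ = 2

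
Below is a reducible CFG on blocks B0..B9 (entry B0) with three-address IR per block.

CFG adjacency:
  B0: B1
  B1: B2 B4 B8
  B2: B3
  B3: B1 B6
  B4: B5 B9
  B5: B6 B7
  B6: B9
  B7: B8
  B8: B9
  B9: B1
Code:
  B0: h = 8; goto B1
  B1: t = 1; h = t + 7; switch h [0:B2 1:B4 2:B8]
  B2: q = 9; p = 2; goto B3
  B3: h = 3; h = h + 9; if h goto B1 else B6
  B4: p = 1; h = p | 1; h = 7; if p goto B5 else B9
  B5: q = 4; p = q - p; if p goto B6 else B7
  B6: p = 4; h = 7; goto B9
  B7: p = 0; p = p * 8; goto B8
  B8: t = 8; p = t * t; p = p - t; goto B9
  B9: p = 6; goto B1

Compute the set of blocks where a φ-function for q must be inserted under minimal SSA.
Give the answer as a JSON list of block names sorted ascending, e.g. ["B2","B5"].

idom tree: B1←B0 B2←B1 B3←B2 B4←B1 B5←B4 B6←B1 B7←B5 B8←B1 B9←B1
Dom∩ at merges:
  B1: preds {B0,B3,B9}: {B0} ∩ {B0,B1,B2,B3} ∩ {B0,B1,B9} = {B0}; idom=B0
  B6: preds {B3,B5}: {B0,B1,B2,B3} ∩ {B0,B1,B4,B5} = {B0,B1}; idom=B1
  B8: preds {B1,B7}: {B0,B1} ∩ {B0,B1,B4,B5,B7} = {B0,B1}; idom=B1
  B9: preds {B4,B6,B8}: {B0,B1,B4} ∩ {B0,B1,B6} ∩ {B0,B1,B8} = {B0,B1}; idom=B1

DF derivation:
  B1←B0: walk · to B0
  B1←B3: walk B3→B2→B1 to B0
  B1←B9: walk B9→B1 to B0
  B6←B3: walk B3→B2 to B1
  B6←B5: walk B5→B4 to B1
  B8←B1: walk · to B1
  B8←B7: walk B7→B5→B4 to B1
  B9←B4: walk B4 to B1
  B9←B6: walk B6 to B1
  B9←B8: walk B8 to B1
  B0 → ∅
  B1 → {B1}
  B2 → {B1,B6}
  B3 → {B1,B6}
  B4 → {B6,B8,B9}
  B5 → {B6,B8}
  B6 → {B9}
  B7 → {B8}
  B8 → {B9}
  B9 → {B1}

φ for q: defs {B2,B5}
  DF⁺ = {B1,B6,B8,B9}

Answer: ["B1", "B6", "B8", "B9"]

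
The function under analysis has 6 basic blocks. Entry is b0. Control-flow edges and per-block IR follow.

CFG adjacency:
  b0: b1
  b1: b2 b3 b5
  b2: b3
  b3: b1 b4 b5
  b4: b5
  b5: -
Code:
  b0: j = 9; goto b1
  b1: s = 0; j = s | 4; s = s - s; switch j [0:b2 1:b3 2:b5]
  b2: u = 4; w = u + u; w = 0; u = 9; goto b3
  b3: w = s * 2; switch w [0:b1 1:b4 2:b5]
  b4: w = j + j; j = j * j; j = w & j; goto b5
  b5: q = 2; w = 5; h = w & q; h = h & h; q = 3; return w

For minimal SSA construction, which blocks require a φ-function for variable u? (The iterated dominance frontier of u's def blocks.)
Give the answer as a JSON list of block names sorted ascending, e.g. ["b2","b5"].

idom tree: b1←b0 b2←b1 b3←b1 b4←b3 b5←b1
Join-block Dom:
  b1: preds {b0,b3}: {b0} ∩ {b0,b1,b3} = {b0}; idom=b0
  b3: preds {b1,b2}: {b0,b1} ∩ {b0,b1,b2} = {b0,b1}; idom=b1
  b5: preds {b1,b3,b4}: {b0,b1} ∩ {b0,b1,b3} ∩ {b0,b1,b3,b4} = {b0,b1}; idom=b1

Frontier:
  join b1 pred b0: · stop@b0
  join b1 pred b3: b3→b1 stop@b0
  join b3 pred b1: · stop@b1
  join b3 pred b2: b2 stop@b1
  join b5 pred b1: · stop@b1
  join b5 pred b3: b3 stop@b1
  join b5 pred b4: b4→b3 stop@b1
  b0: DF=∅
  b1: DF={b1}
  b2: DF={b3}
  b3: DF={b1,b5}
  b4: DF={b5}
  b5: DF=∅

φ for u: defs {b2}
  DF⁺ = {b1,b3,b5}

Answer: ["b1", "b3", "b5"]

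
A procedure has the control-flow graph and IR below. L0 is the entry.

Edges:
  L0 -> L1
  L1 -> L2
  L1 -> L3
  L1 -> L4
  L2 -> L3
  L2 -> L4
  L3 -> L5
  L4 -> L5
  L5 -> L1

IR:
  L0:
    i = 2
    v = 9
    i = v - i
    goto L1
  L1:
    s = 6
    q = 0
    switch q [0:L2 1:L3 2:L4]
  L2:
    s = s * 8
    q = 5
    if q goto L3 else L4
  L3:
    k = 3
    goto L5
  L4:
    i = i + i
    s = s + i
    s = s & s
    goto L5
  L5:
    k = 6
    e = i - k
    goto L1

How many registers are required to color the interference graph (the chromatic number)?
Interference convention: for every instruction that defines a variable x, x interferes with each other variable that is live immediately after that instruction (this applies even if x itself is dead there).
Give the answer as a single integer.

Answer: 3

Working:
Per-block:
  L0: {i,v} / ∅
  L1: {q,s} / ∅
  L2: {q,s} / {s}
  L3: {k} / ∅
  L4: {i,s} / {i,s}
  L5: {e,k} / {i}

Live sets:
  L0: in=∅ out={i}
  L1: in={i} out={i,s}
  L2: in={i,s} out={i,s}
  L3: in={i} out={i}
  L4: in={i,s} out={i}
  L5: in={i} out={i}

Interfere edges:
  e — {i}
  i — {e,k,q,s,v}
  k — {i}
  q — {i,s}
  s — {i,q}
  v — {i}

Registers:
  {i,q,s} pairwise interfere (3-clique) ⇒ χ ≥ 3
  3-colouring: r0={i}  r1={e,k,q,v}  r2={s}
  χ = 3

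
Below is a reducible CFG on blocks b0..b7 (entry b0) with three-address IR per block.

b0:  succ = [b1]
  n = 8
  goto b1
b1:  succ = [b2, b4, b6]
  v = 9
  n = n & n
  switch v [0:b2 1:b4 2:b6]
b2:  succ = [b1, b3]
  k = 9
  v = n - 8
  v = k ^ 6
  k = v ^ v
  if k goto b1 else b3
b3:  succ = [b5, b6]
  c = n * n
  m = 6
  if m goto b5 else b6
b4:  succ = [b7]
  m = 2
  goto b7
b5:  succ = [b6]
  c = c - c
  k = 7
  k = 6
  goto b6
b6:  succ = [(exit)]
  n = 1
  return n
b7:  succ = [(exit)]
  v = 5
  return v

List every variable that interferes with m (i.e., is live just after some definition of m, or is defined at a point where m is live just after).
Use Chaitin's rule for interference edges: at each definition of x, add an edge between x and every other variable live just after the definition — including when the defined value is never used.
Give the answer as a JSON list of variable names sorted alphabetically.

Answer: ["c"]

Derivation:
Per-block:
  b0: def={n} ue=∅
  b1: def={n,v} ue={n}
  b2: def={k,v} ue={n}
  b3: def={c,m} ue={n}
  b4: def={m} ue=∅
  b5: def={c,k} ue={c}
  b6: def={n} ue=∅
  b7: def={v} ue=∅

Liveness:
  live b0: ∅→{n}
  live b1: {n}→{n}
  live b2: {n}→{n}
  live b3: {n}→{c}
  live b4: ∅→∅
  live b5: {c}→∅
  live b6: ∅→∅
  live b7: ∅→∅

Interference:
  c — {m}
  k — {n,v}
  m — {c}
  n — {k,v}
  v — {k,n}

N(m) = ["c"]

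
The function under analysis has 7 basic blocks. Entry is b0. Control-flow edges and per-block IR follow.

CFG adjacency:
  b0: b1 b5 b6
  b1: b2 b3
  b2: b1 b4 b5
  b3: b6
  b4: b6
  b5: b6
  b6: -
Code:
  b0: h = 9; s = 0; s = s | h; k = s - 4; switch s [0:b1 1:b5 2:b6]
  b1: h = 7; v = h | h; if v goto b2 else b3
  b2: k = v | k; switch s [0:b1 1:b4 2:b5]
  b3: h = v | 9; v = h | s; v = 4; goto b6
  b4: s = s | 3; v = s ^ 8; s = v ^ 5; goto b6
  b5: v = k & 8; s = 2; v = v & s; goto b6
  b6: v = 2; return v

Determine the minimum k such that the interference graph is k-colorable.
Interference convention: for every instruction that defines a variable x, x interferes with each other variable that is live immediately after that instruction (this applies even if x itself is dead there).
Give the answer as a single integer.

Block summaries:
  b0 def {h,k,s} use ∅
  b1 def {h,v} use ∅
  b2 def {k} use {k,s,v}
  b3 def {h,v} use {s,v}
  b4 def {s,v} use {s}
  b5 def {s,v} use {k}
  b6 def {v} use ∅

Live sets:
  b0: in=∅ out={k,s}
  b1: in={k,s} out={k,s,v}
  b2: in={k,s,v} out={k,s}
  b3: in={s,v} out=∅
  b4: in={s} out=∅
  b5: in={k} out=∅
  b6: in=∅ out=∅

Interfere edges:
  h↔{k,s}
  k↔{h,s,v}
  s↔{h,k,v}
  v↔{k,s}

Registers:
  lower bound: {h,k,s} mutually conflict ⇒ χ ≥ 3
  3-colouring: c0={k}  c1={s}  c2={h,v}
  χ = 3

Answer: 3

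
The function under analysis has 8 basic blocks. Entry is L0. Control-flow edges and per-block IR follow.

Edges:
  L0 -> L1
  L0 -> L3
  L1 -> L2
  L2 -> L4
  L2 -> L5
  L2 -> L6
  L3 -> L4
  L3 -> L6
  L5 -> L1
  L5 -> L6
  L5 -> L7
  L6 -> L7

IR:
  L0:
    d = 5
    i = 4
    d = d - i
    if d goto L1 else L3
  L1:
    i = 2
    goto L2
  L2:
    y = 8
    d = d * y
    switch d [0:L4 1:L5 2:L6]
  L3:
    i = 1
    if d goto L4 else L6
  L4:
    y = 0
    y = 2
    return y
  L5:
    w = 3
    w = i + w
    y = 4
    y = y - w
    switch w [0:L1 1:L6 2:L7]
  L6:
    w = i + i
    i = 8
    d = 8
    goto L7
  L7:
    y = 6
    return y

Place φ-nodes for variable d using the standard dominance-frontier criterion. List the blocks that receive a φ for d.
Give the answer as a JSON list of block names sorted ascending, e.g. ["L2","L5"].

Answer: ["L1", "L4", "L6", "L7"]

Analysis:
idom tree: L1←L0 L2←L1 L3←L0 L4←L0 L5←L2 L6←L0 L7←L0
Dom at joins:
  L1: preds {L0,L5}: {L0} ∩ {L0,L1,L2,L5} = {L0}; idom=L0
  L4: preds {L2,L3}: {L0,L1,L2} ∩ {L0,L3} = {L0}; idom=L0
  L6: preds {L2,L3,L5}: {L0,L1,L2} ∩ {L0,L3} ∩ {L0,L1,L2,L5} = {L0}; idom=L0
  L7: preds {L5,L6}: {L0,L1,L2,L5} ∩ {L0,L6} = {L0}; idom=L0

DF walk-up:
  join L1 pred L0: · stop@L0
  join L1 pred L5: L5→L2→L1 stop@L0
  join L4 pred L2: L2→L1 stop@L0
  join L4 pred L3: L3 stop@L0
  join L6 pred L2: L2→L1 stop@L0
  join L6 pred L3: L3 stop@L0
  join L6 pred L5: L5→L2→L1 stop@L0
  join L7 pred L5: L5→L2→L1 stop@L0
  join L7 pred L6: L6 stop@L0
  DF(L0)=∅
  DF(L1)={L1,L4,L6,L7}
  DF(L2)={L1,L4,L6,L7}
  DF(L3)={L4,L6}
  DF(L4)=∅
  DF(L5)={L1,L6,L7}
  DF(L6)={L7}
  DF(L7)=∅

φ for d: defs {L0,L2,L6}
  DF⁺ = {L1,L4,L6,L7}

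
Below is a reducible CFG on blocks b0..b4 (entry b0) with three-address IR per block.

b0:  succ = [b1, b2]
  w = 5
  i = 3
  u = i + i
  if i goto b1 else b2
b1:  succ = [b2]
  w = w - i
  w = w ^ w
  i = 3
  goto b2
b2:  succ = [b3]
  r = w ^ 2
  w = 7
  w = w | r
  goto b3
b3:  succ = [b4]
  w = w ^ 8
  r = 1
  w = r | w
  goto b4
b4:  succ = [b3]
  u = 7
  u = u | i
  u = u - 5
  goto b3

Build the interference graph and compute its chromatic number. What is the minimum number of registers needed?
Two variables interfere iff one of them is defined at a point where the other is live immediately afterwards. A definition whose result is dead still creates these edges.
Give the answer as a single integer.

def/use:
  b0: def={i,u,w} ue=∅
  b1: def={i,w} ue={i,w}
  b2: def={r,w} ue={w}
  b3: def={r,w} ue={w}
  b4: def={u} ue={i}

Backward fixpoint:
  b0: in=∅ out={i,w}
  b1: in={i,w} out={i,w}
  b2: in={i,w} out={i,w}
  b3: in={i,w} out={i,w}
  b4: in={i,w} out={i,w}

Interference:
  i↔{r,u,w}
  r↔{i,w}
  u↔{i,w}
  w↔{i,r,u}

Registers:
  clique {i,r,w} ⇒ need ≥ 3
  assign i→r0 r→r2 u→r2 w→r1 — no edge inside a register ⇒ χ ≤ 3
  χ = 3

Answer: 3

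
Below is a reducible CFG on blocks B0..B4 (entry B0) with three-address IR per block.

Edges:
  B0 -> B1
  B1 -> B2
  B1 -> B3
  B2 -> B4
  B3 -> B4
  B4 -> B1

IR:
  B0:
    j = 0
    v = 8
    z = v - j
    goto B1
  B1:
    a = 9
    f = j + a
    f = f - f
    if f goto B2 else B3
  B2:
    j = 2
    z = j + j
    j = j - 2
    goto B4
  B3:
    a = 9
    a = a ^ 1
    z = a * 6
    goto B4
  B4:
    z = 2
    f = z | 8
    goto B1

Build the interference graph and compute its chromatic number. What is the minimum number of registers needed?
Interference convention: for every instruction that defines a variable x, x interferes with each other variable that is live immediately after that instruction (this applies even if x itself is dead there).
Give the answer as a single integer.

Block summaries:
  B0 def {j,v,z} use ∅
  B1 def {a,f} use {j}
  B2 def {j,z} use ∅
  B3 def {a,z} use ∅
  B4 def {f,z} use ∅

Live sets:
  B0: in=∅ out={j}
  B1: in={j} out={j}
  B2: in=∅ out={j}
  B3: in={j} out={j}
  B4: in={j} out={j}

Interfere edges:
  a: {j}
  f: {j}
  j: {a,f,v,z}
  v: {j}
  z: {j}

Chromatic number:
  clique {a,j} ⇒ need ≥ 2
  2-colouring: R0={j}  R1={a,f,v,z}
  χ = 2

Answer: 2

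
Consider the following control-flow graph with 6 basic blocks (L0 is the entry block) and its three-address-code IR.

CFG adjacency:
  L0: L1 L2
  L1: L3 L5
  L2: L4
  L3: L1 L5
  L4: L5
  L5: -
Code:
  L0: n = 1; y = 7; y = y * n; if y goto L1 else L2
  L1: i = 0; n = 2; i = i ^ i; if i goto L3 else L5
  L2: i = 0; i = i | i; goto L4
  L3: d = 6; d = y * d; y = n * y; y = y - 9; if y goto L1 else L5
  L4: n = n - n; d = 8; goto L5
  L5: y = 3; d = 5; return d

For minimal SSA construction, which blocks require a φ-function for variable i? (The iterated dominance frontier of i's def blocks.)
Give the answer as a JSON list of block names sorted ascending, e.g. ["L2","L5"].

Answer: ["L1", "L5"]

Derivation:
idom tree: L1←L0 L2←L0 L3←L1 L4←L2 L5←L0
Join-block Dom:
  L1: preds {L0,L3}: {L0} ∩ {L0,L1,L3} = {L0}; idom=L0
  L5: preds {L1,L3,L4}: {L0,L1} ∩ {L0,L1,L3} ∩ {L0,L2,L4} = {L0}; idom=L0

DF walk-up:
  L1←L0: walk · to L0
  L1←L3: walk L3→L1 to L0
  L5←L1: walk L1 to L0
  L5←L3: walk L3→L1 to L0
  L5←L4: walk L4→L2 to L0
  L0 → ∅
  L1 → {L1,L5}
  L2 → {L5}
  L3 → {L1,L5}
  L4 → {L5}
  L5 → ∅

φ for i: defs {L1,L2}
  DF⁺ = {L1,L5}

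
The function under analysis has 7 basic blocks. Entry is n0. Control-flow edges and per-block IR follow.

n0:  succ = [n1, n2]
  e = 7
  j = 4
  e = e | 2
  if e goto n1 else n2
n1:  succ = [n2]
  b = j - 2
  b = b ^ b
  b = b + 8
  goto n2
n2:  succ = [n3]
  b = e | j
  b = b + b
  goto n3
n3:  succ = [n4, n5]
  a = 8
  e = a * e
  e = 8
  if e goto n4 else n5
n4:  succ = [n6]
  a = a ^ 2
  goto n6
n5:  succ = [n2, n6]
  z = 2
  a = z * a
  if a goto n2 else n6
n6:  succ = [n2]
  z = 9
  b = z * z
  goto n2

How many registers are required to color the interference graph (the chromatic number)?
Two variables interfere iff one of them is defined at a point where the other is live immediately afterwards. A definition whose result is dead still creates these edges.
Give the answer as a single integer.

def/use:
  n0: def={e,j} ue=∅
  n1: def={b} ue={j}
  n2: def={b} ue={e,j}
  n3: def={a,e} ue={e}
  n4: def={a} ue={a}
  n5: def={a,z} ue={a}
  n6: def={b,z} ue=∅

Backward fixpoint:
  live n0: ∅→{e,j}
  live n1: {e,j}→{e,j}
  live n2: {e,j}→{e,j}
  live n3: {e,j}→{a,e,j}
  live n4: {a,e,j}→{e,j}
  live n5: {a,e,j}→{e,j}
  live n6: {e,j}→{e,j}

Interference:
  a: {e,j,z}
  b: {e,j}
  e: {a,b,j,z}
  j: {a,b,e,z}
  z: {a,e,j}

Registers:
  lower bound: {a,e,j,z} mutually conflict ⇒ χ ≥ 4
  4-colouring: R0={e}  R1={j}  R2={a,b}  R3={z}
  χ = 4

Answer: 4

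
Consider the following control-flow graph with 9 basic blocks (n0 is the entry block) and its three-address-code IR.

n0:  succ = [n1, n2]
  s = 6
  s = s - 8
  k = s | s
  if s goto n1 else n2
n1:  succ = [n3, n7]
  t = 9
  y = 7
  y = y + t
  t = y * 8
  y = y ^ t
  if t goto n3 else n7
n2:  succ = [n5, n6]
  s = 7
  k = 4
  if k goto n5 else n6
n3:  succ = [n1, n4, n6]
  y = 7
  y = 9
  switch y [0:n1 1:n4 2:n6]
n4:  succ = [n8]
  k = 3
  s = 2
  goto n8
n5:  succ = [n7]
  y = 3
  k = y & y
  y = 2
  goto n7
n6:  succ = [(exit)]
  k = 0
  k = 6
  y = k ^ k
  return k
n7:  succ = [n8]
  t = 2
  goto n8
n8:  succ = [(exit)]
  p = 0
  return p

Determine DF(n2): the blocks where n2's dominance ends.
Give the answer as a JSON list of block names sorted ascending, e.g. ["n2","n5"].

Answer: ["n6", "n7"]

Derivation:
idom tree: n1←n0 n2←n0 n3←n1 n4←n3 n5←n2 n6←n0 n7←n0 n8←n0
Dom∩ at merges:
  n1: preds {n0,n3}: {n0} ∩ {n0,n1,n3} = {n0}; idom=n0
  n6: preds {n2,n3}: {n0,n2} ∩ {n0,n1,n3} = {n0}; idom=n0
  n7: preds {n1,n5}: {n0,n1} ∩ {n0,n2,n5} = {n0}; idom=n0
  n8: preds {n4,n7}: {n0,n1,n3,n4} ∩ {n0,n7} = {n0}; idom=n0

DF walk-up:
  n1←n0: walk · to n0
  n1←n3: walk n3→n1 to n0
  n6←n2: walk n2 to n0
  n6←n3: walk n3→n1 to n0
  n7←n1: walk n1 to n0
  n7←n5: walk n5→n2 to n0
  n8←n4: walk n4→n3→n1 to n0
  n8←n7: walk n7 to n0
  DF(n0)=∅
  DF(n1)={n1,n6,n7,n8}
  DF(n2)={n6,n7}
  DF(n3)={n1,n6,n8}
  DF(n4)={n8}
  DF(n5)={n7}
  DF(n6)=∅
  DF(n7)={n8}
  DF(n8)=∅

DF(n2) = ["n6", "n7"]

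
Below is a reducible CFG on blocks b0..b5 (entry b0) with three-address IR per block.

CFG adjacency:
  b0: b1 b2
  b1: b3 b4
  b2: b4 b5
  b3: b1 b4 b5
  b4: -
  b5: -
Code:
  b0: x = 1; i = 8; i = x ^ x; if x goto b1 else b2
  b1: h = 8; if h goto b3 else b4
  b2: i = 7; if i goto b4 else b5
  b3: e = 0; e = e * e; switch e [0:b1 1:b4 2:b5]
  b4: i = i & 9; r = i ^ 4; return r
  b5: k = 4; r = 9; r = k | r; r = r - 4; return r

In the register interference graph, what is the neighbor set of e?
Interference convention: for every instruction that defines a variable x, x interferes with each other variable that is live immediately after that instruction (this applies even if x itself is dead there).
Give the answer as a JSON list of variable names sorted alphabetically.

Answer: ["i"]

Analysis:
def/use:
  b0: def={i,x} ue=∅
  b1: def={h} ue=∅
  b2: def={i} ue=∅
  b3: def={e} ue=∅
  b4: def={i,r} ue={i}
  b5: def={k,r} ue=∅

Liveness:
  b0: in=∅ out={i}
  b1: in={i} out={i}
  b2: in=∅ out={i}
  b3: in={i} out={i}
  b4: in={i} out=∅
  b5: in=∅ out=∅

Interference:
  e — {i}
  h — {i}
  i — {e,h,x}
  k — {r}
  r — {k}
  x — {i}

N(e) = ["i"]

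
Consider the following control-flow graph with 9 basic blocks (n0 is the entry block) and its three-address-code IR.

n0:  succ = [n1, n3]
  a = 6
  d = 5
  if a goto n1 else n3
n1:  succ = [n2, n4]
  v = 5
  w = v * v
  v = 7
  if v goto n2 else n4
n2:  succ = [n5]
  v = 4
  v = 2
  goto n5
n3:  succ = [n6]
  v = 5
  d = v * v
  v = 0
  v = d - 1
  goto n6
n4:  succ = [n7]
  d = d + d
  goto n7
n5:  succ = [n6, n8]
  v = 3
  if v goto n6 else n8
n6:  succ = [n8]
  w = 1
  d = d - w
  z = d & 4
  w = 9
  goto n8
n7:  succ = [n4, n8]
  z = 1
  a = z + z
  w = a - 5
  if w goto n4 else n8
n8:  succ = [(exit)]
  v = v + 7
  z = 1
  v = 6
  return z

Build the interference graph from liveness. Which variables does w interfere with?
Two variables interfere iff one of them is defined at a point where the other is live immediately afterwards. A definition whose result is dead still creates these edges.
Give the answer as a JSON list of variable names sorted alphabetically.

Answer: ["d", "v"]

Analysis:
def/use:
  n0: def={a,d} ue=∅
  n1: def={v,w} ue=∅
  n2: def={v} ue=∅
  n3: def={d,v} ue=∅
  n4: def={d} ue={d}
  n5: def={v} ue=∅
  n6: def={d,w,z} ue={d}
  n7: def={a,w,z} ue=∅
  n8: def={v,z} ue={v}

Backward fixpoint:
  live n0: ∅→{d}
  live n1: {d}→{d,v}
  live n2: {d}→{d}
  live n3: ∅→{d,v}
  live n4: {d,v}→{d,v}
  live n5: {d}→{d,v}
  live n6: {d,v}→{v}
  live n7: {d,v}→{d,v}
  live n8: {v}→∅

Interfere edges:
  a: {d,v}
  d: {a,v,w,z}
  v: {a,d,w,z}
  w: {d,v}
  z: {d,v}

N(w) = ["d", "v"]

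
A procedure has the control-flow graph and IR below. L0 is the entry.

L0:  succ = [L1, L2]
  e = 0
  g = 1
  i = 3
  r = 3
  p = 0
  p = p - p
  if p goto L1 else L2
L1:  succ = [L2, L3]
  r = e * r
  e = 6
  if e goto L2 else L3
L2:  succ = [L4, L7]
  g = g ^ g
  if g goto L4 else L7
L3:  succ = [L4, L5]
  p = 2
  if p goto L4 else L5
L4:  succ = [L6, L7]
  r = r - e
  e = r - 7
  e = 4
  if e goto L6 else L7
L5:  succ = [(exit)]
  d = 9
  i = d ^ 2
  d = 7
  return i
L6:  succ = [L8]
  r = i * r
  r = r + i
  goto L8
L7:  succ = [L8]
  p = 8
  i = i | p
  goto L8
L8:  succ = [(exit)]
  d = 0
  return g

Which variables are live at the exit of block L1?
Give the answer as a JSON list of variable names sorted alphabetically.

Answer: ["e", "g", "i", "r"]

Analysis:
Per-block:
  L0 def {e,g,i,p,r} use ∅
  L1 def {e,r} use {e,r}
  L2 def {g} use {g}
  L3 def {p} use ∅
  L4 def {e,r} use {e,r}
  L5 def {d,i} use ∅
  L6 def {r} use {i,r}
  L7 def {i,p} use {i}
  L8 def {d} use {g}

Liveness:
  L0: in=∅ out={e,g,i,r}
  L1: in={e,g,i,r} out={e,g,i,r}
  L2: in={e,g,i,r} out={e,g,i,r}
  L3: in={e,g,i,r} out={e,g,i,r}
  L4: in={e,g,i,r} out={g,i,r}
  L5: in=∅ out=∅
  L6: in={g,i,r} out={g}
  L7: in={g,i} out={g}
  L8: in={g} out=∅

live-out(L1) = ["e", "g", "i", "r"]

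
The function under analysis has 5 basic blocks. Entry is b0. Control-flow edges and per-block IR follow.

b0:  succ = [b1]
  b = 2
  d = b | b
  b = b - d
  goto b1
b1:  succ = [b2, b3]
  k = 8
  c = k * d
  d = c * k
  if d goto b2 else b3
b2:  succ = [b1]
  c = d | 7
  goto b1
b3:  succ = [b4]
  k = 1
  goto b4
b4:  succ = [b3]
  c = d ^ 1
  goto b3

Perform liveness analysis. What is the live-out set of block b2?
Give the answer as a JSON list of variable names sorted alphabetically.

Answer: ["d"]

Derivation:
Block summaries:
  b0: {b,d} / ∅
  b1: {c,d,k} / {d}
  b2: {c} / {d}
  b3: {k} / ∅
  b4: {c} / {d}

Live sets:
  live b0: ∅→{d}
  live b1: {d}→{d}
  live b2: {d}→{d}
  live b3: {d}→{d}
  live b4: {d}→{d}

live-out(b2) = ["d"]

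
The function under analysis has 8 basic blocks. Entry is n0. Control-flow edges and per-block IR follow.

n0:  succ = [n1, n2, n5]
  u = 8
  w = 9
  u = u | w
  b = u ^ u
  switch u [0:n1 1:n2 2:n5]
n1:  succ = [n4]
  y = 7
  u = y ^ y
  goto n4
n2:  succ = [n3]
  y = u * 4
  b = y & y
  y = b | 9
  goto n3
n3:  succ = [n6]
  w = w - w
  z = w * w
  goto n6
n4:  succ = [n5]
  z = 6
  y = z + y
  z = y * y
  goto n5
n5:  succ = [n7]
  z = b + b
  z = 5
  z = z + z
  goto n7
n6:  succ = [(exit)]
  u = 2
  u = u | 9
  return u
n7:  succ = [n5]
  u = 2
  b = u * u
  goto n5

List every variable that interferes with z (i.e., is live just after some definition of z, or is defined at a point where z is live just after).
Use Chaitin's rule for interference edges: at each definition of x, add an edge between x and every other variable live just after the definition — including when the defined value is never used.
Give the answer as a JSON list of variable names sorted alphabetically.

Per-block:
  n0: {b,u,w} / ∅
  n1: {u,y} / ∅
  n2: {b,y} / {u}
  n3: {w,z} / {w}
  n4: {y,z} / {y}
  n5: {z} / {b}
  n6: {u} / ∅
  n7: {b,u} / ∅

Liveness:
  n0: in=∅ out={b,u,w}
  n1: in={b} out={b,y}
  n2: in={u,w} out={w}
  n3: in={w} out=∅
  n4: in={b,y} out={b}
  n5: in={b} out=∅
  n6: in=∅ out=∅
  n7: in=∅ out={b}

Interference:
  b↔{u,w,y,z}
  u↔{b,w,y}
  w↔{b,u,y}
  y↔{b,u,w,z}
  z↔{b,y}

N(z) = ["b", "y"]

Answer: ["b", "y"]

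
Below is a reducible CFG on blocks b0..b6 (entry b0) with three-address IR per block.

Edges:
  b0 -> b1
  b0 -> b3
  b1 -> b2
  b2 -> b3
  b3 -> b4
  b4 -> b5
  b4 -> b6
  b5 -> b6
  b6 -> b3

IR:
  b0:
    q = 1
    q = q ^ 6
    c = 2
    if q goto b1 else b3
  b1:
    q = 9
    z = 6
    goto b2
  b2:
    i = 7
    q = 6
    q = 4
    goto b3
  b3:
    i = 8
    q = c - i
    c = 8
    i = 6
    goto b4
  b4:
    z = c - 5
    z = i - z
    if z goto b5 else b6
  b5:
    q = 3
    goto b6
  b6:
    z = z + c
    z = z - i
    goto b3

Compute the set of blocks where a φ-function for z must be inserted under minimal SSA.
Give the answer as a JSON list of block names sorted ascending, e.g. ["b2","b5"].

idom tree: b1←b0 b2←b1 b3←b0 b4←b3 b5←b4 b6←b4
Join-block Dom:
  b3: preds {b0,b2,b6}: {b0} ∩ {b0,b1,b2} ∩ {b0,b3,b4,b6} = {b0}; idom=b0
  b6: preds {b4,b5}: {b0,b3,b4} ∩ {b0,b3,b4,b5} = {b0,b3,b4}; idom=b4

DF walk-up:
  b3←b0: walk · to b0
  b3←b2: walk b2→b1 to b0
  b3←b6: walk b6→b4→b3 to b0
  b6←b4: walk · to b4
  b6←b5: walk b5 to b4
  b0 → ∅
  b1 → {b3}
  b2 → {b3}
  b3 → {b3}
  b4 → {b3}
  b5 → {b6}
  b6 → {b3}

φ for z: defs {b1,b4,b6}
  DF⁺ = {b3}

Answer: ["b3"]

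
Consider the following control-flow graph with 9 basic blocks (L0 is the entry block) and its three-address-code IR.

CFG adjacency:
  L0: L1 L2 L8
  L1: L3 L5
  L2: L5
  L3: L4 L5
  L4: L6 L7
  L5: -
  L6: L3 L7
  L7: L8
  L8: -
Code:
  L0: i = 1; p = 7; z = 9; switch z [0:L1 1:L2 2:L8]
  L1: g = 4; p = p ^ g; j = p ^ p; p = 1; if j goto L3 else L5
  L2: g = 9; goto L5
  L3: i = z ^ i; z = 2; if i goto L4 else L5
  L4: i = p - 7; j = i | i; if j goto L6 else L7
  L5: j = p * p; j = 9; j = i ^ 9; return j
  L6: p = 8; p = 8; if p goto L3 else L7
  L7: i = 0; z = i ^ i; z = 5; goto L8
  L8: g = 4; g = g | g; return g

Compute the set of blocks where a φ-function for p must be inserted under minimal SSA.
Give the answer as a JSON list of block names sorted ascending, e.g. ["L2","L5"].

idom tree: L1←L0 L2←L0 L3←L1 L4←L3 L5←L0 L6←L4 L7←L4 L8←L0
Dom∩ at merges:
  L3: preds {L1,L6}: {L0,L1} ∩ {L0,L1,L3,L4,L6} = {L0,L1}; idom=L1
  L5: preds {L1,L2,L3}: {L0,L1} ∩ {L0,L2} ∩ {L0,L1,L3} = {L0}; idom=L0
  L7: preds {L4,L6}: {L0,L1,L3,L4} ∩ {L0,L1,L3,L4,L6} = {L0,L1,L3,L4}; idom=L4
  L8: preds {L0,L7}: {L0} ∩ {L0,L1,L3,L4,L7} = {L0}; idom=L0

DF derivation:
  L3←L1: walk · to L1
  L3←L6: walk L6→L4→L3 to L1
  L5←L1: walk L1 to L0
  L5←L2: walk L2 to L0
  L5←L3: walk L3→L1 to L0
  L7←L4: walk · to L4
  L7←L6: walk L6 to L4
  L8←L0: walk · to L0
  L8←L7: walk L7→L4→L3→L1 to L0
  L0 → ∅
  L1 → {L5,L8}
  L2 → {L5}
  L3 → {L3,L5,L8}
  L4 → {L3,L8}
  L5 → ∅
  L6 → {L3,L7}
  L7 → {L8}
  L8 → ∅

φ for p: defs {L0,L1,L6}
  DF⁺ = {L3,L5,L7,L8}

Answer: ["L3", "L5", "L7", "L8"]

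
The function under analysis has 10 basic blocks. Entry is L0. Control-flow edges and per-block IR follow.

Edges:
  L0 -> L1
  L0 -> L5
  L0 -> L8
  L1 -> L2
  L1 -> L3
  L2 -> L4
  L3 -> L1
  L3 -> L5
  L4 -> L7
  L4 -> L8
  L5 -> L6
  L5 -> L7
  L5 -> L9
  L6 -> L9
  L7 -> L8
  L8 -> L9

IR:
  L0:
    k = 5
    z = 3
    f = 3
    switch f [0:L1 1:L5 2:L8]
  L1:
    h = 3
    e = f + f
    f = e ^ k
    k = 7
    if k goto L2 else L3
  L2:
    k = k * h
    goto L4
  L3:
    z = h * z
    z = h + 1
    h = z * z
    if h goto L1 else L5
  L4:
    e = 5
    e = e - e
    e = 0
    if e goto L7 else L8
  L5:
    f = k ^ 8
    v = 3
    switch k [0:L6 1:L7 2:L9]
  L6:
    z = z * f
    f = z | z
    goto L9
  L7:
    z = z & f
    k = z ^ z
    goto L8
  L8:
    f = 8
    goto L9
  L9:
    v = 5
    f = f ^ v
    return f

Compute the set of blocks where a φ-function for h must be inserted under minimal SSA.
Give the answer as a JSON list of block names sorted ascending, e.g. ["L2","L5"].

Answer: ["L1", "L5", "L7", "L8", "L9"]

Working:
idom tree: L1←L0 L2←L1 L3←L1 L4←L2 L5←L0 L6←L5 L7←L0 L8←L0 L9←L0
Dom∩ at merges:
  L1: preds {L0,L3}: {L0} ∩ {L0,L1,L3} = {L0}; idom=L0
  L5: preds {L0,L3}: {L0} ∩ {L0,L1,L3} = {L0}; idom=L0
  L7: preds {L4,L5}: {L0,L1,L2,L4} ∩ {L0,L5} = {L0}; idom=L0
  L8: preds {L0,L4,L7}: {L0} ∩ {L0,L1,L2,L4} ∩ {L0,L7} = {L0}; idom=L0
  L9: preds {L5,L6,L8}: {L0,L5} ∩ {L0,L5,L6} ∩ {L0,L8} = {L0}; idom=L0

Frontier:
  join L1 pred L0: · stop@L0
  join L1 pred L3: L3→L1 stop@L0
  join L5 pred L0: · stop@L0
  join L5 pred L3: L3→L1 stop@L0
  join L7 pred L4: L4→L2→L1 stop@L0
  join L7 pred L5: L5 stop@L0
  join L8 pred L0: · stop@L0
  join L8 pred L4: L4→L2→L1 stop@L0
  join L8 pred L7: L7 stop@L0
  join L9 pred L5: L5 stop@L0
  join L9 pred L6: L6→L5 stop@L0
  join L9 pred L8: L8 stop@L0
  L0 → ∅
  L1 → {L1,L5,L7,L8}
  L2 → {L7,L8}
  L3 → {L1,L5}
  L4 → {L7,L8}
  L5 → {L7,L9}
  L6 → {L9}
  L7 → {L8}
  L8 → {L9}
  L9 → ∅

φ for h: defs {L1,L3}
  DF⁺ = {L1,L5,L7,L8,L9}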